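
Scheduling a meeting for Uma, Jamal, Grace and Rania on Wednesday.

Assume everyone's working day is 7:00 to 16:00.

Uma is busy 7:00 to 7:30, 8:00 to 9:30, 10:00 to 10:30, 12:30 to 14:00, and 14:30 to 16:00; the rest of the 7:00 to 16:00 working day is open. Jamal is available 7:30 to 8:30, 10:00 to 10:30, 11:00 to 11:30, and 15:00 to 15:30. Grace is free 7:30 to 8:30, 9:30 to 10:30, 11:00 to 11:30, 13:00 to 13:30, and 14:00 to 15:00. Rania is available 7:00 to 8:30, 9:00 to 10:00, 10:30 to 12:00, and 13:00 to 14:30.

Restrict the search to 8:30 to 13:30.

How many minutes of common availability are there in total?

30 minutes

Uma free within 07:00–16:00: 07:30–08:00, 09:30–10:00, 10:30–12:30, 14:00–14:30.
Uma ∩ Jamal: 07:30–08:00, 11:00–11:30.
Uma ∩ Jamal ∩ Grace: 07:30–08:00, 11:00–11:30.
Uma ∩ Jamal ∩ Grace ∩ Rania: 07:30–08:00, 11:00–11:30.
Restricted to 08:30–13:30: 11:00–11:30.
Total common minutes: 30.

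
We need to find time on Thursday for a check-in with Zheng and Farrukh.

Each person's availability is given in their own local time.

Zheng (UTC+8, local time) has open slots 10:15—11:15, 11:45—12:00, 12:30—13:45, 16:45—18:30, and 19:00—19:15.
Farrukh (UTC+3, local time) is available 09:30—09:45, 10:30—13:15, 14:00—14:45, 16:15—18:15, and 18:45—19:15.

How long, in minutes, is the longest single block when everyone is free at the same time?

Zheng → UTC: 02:15–03:15, 03:45–04:00, 04:30–05:45, 08:45–10:30, 11:00–11:15.
Farrukh → UTC: 06:30–06:45, 07:30–10:15, 11:00–11:45, 13:15–15:15, 15:45–16:15.
Zheng ∩ Farrukh: 08:45–10:15, 11:00–11:15.
Common window lengths: 90, 15 min; longest is 90.

90 minutes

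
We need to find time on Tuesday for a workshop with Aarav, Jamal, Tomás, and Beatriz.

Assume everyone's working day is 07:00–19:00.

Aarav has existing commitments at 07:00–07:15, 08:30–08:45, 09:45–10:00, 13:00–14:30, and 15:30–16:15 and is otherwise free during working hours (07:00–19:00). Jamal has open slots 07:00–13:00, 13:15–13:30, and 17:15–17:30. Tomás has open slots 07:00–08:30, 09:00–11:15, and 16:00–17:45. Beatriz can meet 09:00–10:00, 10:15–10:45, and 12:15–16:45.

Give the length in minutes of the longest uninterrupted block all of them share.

Aarav free within 07:00–19:00: 07:15–08:30, 08:45–09:45, 10:00–13:00, 14:30–15:30, 16:15–19:00.
Aarav ∩ Jamal: 07:15–08:30, 08:45–09:45, 10:00–13:00, 17:15–17:30.
Aarav ∩ Jamal ∩ Tomás: 07:15–08:30, 09:00–09:45, 10:00–11:15, 17:15–17:30.
Aarav ∩ Jamal ∩ Tomás ∩ Beatriz: 09:00–09:45, 10:15–10:45.
Common window lengths: 45, 30 min; longest is 45.

45 minutes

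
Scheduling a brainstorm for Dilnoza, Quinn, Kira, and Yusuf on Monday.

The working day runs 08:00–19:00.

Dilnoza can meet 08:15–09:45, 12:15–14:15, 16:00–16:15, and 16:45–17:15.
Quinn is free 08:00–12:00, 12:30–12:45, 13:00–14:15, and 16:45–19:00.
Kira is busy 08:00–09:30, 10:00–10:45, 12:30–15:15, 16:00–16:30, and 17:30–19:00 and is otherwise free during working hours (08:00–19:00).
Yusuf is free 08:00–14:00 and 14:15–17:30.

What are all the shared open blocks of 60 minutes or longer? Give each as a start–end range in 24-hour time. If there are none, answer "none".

none

Kira free within 08:00–19:00: 09:30–10:00, 10:45–12:30, 15:15–16:00, 16:30–17:30.
Dilnoza ∩ Quinn: 08:15–09:45, 12:30–12:45, 13:00–14:15, 16:45–17:15.
Dilnoza ∩ Quinn ∩ Kira: 09:30–09:45, 16:45–17:15.
Dilnoza ∩ Quinn ∩ Kira ∩ Yusuf: 09:30–09:45, 16:45–17:15.
Windows ≥ 60 min: (none).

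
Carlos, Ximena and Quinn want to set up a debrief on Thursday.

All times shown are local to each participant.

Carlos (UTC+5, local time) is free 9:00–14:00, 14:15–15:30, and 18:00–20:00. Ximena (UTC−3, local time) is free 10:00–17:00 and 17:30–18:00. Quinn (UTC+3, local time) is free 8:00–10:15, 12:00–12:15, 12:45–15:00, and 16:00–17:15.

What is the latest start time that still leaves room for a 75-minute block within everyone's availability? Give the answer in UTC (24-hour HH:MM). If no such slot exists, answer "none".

Carlos → UTC: 04:00–09:00, 09:15–10:30, 13:00–15:00.
Ximena → UTC: 13:00–20:00, 20:30–21:00.
Quinn → UTC: 05:00–07:15, 09:00–09:15, 09:45–12:00, 13:00–14:15.
Carlos ∩ Ximena: 13:00–15:00.
Carlos ∩ Ximena ∩ Quinn: 13:00–14:15.
Windows ≥ 75 min: 13:00–14:15.
Latest start in the last window 13:00–14:15 is 14:15 − 75 min = 13:00.

13:00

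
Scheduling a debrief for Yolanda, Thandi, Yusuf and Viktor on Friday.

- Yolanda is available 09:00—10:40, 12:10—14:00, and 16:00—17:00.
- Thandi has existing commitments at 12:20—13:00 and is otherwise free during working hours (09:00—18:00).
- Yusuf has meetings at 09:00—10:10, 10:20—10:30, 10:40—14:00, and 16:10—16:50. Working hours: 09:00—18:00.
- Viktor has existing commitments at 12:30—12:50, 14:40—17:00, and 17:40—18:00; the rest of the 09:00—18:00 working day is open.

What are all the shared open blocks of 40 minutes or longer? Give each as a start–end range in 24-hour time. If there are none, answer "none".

Thandi free within 09:00–18:00: 09:00–12:20, 13:00–18:00.
Yusuf free within 09:00–18:00: 10:10–10:20, 10:30–10:40, 14:00–16:10, 16:50–18:00.
Viktor free within 09:00–18:00: 09:00–12:30, 12:50–14:40, 17:00–17:40.
Yolanda ∩ Thandi: 09:00–10:40, 12:10–12:20, 13:00–14:00, 16:00–17:00.
Yolanda ∩ Thandi ∩ Yusuf: 10:10–10:20, 10:30–10:40, 16:00–16:10, 16:50–17:00.
Yolanda ∩ Thandi ∩ Yusuf ∩ Viktor: 10:10–10:20, 10:30–10:40.
Windows ≥ 40 min: (none).

none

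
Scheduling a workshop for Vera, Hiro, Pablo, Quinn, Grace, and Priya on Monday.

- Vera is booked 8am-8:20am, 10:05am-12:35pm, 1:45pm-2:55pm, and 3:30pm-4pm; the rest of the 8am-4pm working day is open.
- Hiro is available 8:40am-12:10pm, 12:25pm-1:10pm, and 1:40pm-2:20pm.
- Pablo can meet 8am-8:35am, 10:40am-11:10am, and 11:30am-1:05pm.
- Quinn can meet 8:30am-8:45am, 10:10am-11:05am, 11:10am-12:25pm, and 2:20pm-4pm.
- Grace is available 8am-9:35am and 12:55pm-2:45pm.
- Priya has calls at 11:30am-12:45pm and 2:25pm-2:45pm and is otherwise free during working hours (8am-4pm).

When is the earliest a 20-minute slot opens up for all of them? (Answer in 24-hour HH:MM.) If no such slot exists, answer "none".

Vera free within 08:00–16:00: 08:20–10:05, 12:35–13:45, 14:55–15:30.
Priya free within 08:00–16:00: 08:00–11:30, 12:45–14:25, 14:45–16:00.
Vera ∩ Hiro: 08:40–10:05, 12:35–13:10, 13:40–13:45.
Vera ∩ Hiro ∩ Pablo: 12:35–13:05.
Vera ∩ Hiro ∩ Pablo ∩ Quinn: (none).
Vera ∩ Hiro ∩ Pablo ∩ Quinn ∩ Grace: (none).
Vera ∩ Hiro ∩ Pablo ∩ Quinn ∩ Grace ∩ Priya: (none).
Windows ≥ 20 min: (none).

none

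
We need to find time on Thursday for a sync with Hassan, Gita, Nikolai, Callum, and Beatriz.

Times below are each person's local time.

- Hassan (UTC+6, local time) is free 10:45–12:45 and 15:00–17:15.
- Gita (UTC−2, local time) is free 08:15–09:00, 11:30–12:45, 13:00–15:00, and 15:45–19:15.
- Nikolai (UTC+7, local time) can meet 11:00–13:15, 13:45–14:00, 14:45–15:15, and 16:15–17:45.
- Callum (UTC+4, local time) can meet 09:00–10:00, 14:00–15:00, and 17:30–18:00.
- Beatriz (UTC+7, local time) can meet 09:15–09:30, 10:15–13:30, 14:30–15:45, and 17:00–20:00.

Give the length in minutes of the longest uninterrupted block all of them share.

30 minutes

Hassan → UTC: 04:45–06:45, 09:00–11:15.
Gita → UTC: 10:15–11:00, 13:30–14:45, 15:00–17:00, 17:45–21:15.
Nikolai → UTC: 04:00–06:15, 06:45–07:00, 07:45–08:15, 09:15–10:45.
Callum → UTC: 05:00–06:00, 10:00–11:00, 13:30–14:00.
Beatriz → UTC: 02:15–02:30, 03:15–06:30, 07:30–08:45, 10:00–13:00.
Hassan ∩ Gita: 10:15–11:00.
Hassan ∩ Gita ∩ Nikolai: 10:15–10:45.
Hassan ∩ Gita ∩ Nikolai ∩ Callum: 10:15–10:45.
Hassan ∩ Gita ∩ Nikolai ∩ Callum ∩ Beatriz: 10:15–10:45.
Single common window of 30 minutes.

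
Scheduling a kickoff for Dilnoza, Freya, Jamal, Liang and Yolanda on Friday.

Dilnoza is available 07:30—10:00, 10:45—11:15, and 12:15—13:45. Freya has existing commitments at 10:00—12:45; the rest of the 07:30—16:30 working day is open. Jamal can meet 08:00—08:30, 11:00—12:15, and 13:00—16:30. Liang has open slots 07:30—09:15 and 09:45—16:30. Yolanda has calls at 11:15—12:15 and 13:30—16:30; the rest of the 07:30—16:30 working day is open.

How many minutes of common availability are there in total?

60 minutes

Freya free within 07:30–16:30: 07:30–10:00, 12:45–16:30.
Yolanda free within 07:30–16:30: 07:30–11:15, 12:15–13:30.
Dilnoza ∩ Freya: 07:30–10:00, 12:45–13:45.
Dilnoza ∩ Freya ∩ Jamal: 08:00–08:30, 13:00–13:45.
Dilnoza ∩ Freya ∩ Jamal ∩ Liang: 08:00–08:30, 13:00–13:45.
Dilnoza ∩ Freya ∩ Jamal ∩ Liang ∩ Yolanda: 08:00–08:30, 13:00–13:30.
Total common minutes: 30 + 30 = 60.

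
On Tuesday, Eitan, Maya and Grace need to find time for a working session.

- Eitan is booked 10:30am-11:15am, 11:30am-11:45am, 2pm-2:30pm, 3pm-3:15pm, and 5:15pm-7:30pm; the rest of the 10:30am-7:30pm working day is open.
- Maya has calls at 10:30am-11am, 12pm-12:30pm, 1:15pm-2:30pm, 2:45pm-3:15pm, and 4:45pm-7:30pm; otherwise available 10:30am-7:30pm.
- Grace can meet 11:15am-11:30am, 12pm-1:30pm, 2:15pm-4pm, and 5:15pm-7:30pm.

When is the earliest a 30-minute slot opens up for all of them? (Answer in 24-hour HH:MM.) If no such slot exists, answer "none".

12:30

Eitan free within 10:30–19:30: 11:15–11:30, 11:45–14:00, 14:30–15:00, 15:15–17:15.
Maya free within 10:30–19:30: 11:00–12:00, 12:30–13:15, 14:30–14:45, 15:15–16:45.
Eitan ∩ Maya: 11:15–11:30, 11:45–12:00, 12:30–13:15, 14:30–14:45, 15:15–16:45.
Eitan ∩ Maya ∩ Grace: 11:15–11:30, 12:30–13:15, 14:30–14:45, 15:15–16:00.
Windows ≥ 30 min: 12:30–13:15, 15:15–16:00.
Earliest such window starts at 12:30.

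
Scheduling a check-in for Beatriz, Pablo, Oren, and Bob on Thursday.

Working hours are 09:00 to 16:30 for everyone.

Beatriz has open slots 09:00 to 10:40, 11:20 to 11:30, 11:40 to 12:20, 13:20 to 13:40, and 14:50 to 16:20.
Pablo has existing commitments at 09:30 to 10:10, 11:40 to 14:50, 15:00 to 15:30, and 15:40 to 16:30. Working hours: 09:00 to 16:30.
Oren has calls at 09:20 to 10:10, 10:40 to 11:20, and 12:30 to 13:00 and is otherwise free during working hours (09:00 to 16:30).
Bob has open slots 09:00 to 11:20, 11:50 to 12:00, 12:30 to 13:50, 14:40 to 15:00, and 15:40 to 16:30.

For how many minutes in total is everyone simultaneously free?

Pablo free within 09:00–16:30: 09:00–09:30, 10:10–11:40, 14:50–15:00, 15:30–15:40.
Oren free within 09:00–16:30: 09:00–09:20, 10:10–10:40, 11:20–12:30, 13:00–16:30.
Beatriz ∩ Pablo: 09:00–09:30, 10:10–10:40, 11:20–11:30, 14:50–15:00, 15:30–15:40.
Beatriz ∩ Pablo ∩ Oren: 09:00–09:20, 10:10–10:40, 11:20–11:30, 14:50–15:00, 15:30–15:40.
Beatriz ∩ Pablo ∩ Oren ∩ Bob: 09:00–09:20, 10:10–10:40, 14:50–15:00.
Total common minutes: 20 + 30 + 10 = 60.

60 minutes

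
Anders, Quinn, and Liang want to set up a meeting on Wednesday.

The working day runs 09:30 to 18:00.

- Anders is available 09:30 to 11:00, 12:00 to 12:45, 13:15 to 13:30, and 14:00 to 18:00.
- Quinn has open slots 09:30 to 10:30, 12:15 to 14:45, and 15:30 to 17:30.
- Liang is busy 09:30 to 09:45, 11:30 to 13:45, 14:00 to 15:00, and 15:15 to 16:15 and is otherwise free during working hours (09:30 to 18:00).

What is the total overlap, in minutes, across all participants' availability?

120 minutes

Liang free within 09:30–18:00: 09:45–11:30, 13:45–14:00, 15:00–15:15, 16:15–18:00.
Anders ∩ Quinn: 09:30–10:30, 12:15–12:45, 13:15–13:30, 14:00–14:45, 15:30–17:30.
Anders ∩ Quinn ∩ Liang: 09:45–10:30, 16:15–17:30.
Total common minutes: 45 + 75 = 120.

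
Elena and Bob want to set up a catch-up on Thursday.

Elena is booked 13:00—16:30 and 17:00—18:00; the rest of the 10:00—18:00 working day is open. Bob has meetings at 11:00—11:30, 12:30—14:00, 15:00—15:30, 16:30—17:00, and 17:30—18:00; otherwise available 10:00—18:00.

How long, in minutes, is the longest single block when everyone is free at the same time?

Elena free within 10:00–18:00: 10:00–13:00, 16:30–17:00.
Bob free within 10:00–18:00: 10:00–11:00, 11:30–12:30, 14:00–15:00, 15:30–16:30, 17:00–17:30.
Elena ∩ Bob: 10:00–11:00, 11:30–12:30.
Common window lengths: 60, 60 min; longest is 60.

60 minutes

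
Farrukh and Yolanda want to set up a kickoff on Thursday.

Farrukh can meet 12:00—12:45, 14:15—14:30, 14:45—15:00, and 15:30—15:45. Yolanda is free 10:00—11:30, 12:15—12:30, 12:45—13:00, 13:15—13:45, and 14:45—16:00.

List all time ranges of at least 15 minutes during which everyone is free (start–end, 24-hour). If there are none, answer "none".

12:15–12:30, 14:45–15:00, 15:30–15:45

Farrukh ∩ Yolanda: 12:15–12:30, 14:45–15:00, 15:30–15:45.
Windows ≥ 15 min: 12:15–12:30, 14:45–15:00, 15:30–15:45.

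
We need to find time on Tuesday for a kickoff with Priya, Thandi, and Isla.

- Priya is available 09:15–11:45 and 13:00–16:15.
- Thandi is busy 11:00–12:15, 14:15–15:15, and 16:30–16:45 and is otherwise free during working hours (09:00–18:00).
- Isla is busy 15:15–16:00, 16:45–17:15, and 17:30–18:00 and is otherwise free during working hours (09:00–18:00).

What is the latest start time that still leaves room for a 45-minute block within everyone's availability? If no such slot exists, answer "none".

13:30

Thandi free within 09:00–18:00: 09:00–11:00, 12:15–14:15, 15:15–16:30, 16:45–18:00.
Isla free within 09:00–18:00: 09:00–15:15, 16:00–16:45, 17:15–17:30.
Priya ∩ Thandi: 09:15–11:00, 13:00–14:15, 15:15–16:15.
Priya ∩ Thandi ∩ Isla: 09:15–11:00, 13:00–14:15, 16:00–16:15.
Windows ≥ 45 min: 09:15–11:00, 13:00–14:15.
Latest start in the last window 13:00–14:15 is 14:15 − 45 min = 13:30.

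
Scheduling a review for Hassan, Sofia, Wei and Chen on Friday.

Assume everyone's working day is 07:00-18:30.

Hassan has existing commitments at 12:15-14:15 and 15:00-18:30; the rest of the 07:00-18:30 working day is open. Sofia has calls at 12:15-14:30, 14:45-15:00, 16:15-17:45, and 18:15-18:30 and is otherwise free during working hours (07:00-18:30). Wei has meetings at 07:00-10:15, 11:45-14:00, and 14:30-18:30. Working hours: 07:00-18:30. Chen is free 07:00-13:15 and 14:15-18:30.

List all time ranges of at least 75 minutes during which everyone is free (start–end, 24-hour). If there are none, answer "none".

10:15–11:45

Hassan free within 07:00–18:30: 07:00–12:15, 14:15–15:00.
Sofia free within 07:00–18:30: 07:00–12:15, 14:30–14:45, 15:00–16:15, 17:45–18:15.
Wei free within 07:00–18:30: 10:15–11:45, 14:00–14:30.
Hassan ∩ Sofia: 07:00–12:15, 14:30–14:45.
Hassan ∩ Sofia ∩ Wei: 10:15–11:45.
Hassan ∩ Sofia ∩ Wei ∩ Chen: 10:15–11:45.
Windows ≥ 75 min: 10:15–11:45.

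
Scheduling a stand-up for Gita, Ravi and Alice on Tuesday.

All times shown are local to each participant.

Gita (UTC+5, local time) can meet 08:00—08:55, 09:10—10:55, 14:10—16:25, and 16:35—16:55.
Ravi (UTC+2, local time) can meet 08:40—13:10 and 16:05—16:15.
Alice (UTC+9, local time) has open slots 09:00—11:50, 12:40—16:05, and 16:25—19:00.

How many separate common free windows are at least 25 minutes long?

Gita → UTC: 03:00–03:55, 04:10–05:55, 09:10–11:25, 11:35–11:55.
Ravi → UTC: 06:40–11:10, 14:05–14:15.
Alice → UTC: 00:00–02:50, 03:40–07:05, 07:25–10:00.
Gita ∩ Ravi: 09:10–11:10.
Gita ∩ Ravi ∩ Alice: 09:10–10:00.
Windows ≥ 25 min: 09:10–10:00.
That's 1 window.

1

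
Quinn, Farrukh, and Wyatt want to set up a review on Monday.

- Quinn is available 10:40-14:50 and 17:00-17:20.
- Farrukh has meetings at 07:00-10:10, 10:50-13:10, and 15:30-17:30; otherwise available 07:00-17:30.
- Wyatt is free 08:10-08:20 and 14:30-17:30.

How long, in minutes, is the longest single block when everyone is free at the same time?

20 minutes

Farrukh free within 07:00–17:30: 10:10–10:50, 13:10–15:30.
Quinn ∩ Farrukh: 10:40–10:50, 13:10–14:50.
Quinn ∩ Farrukh ∩ Wyatt: 14:30–14:50.
Single common window of 20 minutes.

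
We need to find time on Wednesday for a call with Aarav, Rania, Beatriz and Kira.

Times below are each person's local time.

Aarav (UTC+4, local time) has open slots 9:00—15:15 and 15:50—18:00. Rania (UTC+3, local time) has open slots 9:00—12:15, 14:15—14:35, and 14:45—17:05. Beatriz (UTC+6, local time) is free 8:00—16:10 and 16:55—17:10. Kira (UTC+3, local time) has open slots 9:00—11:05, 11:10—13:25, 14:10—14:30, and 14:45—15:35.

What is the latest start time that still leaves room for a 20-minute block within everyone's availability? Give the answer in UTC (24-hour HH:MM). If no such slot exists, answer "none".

08:55

Aarav → UTC: 05:00–11:15, 11:50–14:00.
Rania → UTC: 06:00–09:15, 11:15–11:35, 11:45–14:05.
Beatriz → UTC: 02:00–10:10, 10:55–11:10.
Kira → UTC: 06:00–08:05, 08:10–10:25, 11:10–11:30, 11:45–12:35.
Aarav ∩ Rania: 06:00–09:15, 11:50–14:00.
Aarav ∩ Rania ∩ Beatriz: 06:00–09:15.
Aarav ∩ Rania ∩ Beatriz ∩ Kira: 06:00–08:05, 08:10–09:15.
Windows ≥ 20 min: 06:00–08:05, 08:10–09:15.
Latest start in the last window 08:10–09:15 is 09:15 − 20 min = 08:55.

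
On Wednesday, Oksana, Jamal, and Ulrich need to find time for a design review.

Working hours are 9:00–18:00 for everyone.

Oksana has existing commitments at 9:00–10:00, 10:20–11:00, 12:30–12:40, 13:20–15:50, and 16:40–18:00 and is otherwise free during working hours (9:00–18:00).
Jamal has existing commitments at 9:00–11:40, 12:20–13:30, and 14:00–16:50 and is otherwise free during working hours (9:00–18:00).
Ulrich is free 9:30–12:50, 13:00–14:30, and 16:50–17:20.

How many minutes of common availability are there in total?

40 minutes

Oksana free within 09:00–18:00: 10:00–10:20, 11:00–12:30, 12:40–13:20, 15:50–16:40.
Jamal free within 09:00–18:00: 11:40–12:20, 13:30–14:00, 16:50–18:00.
Oksana ∩ Jamal: 11:40–12:20.
Oksana ∩ Jamal ∩ Ulrich: 11:40–12:20.
Total common minutes: 40.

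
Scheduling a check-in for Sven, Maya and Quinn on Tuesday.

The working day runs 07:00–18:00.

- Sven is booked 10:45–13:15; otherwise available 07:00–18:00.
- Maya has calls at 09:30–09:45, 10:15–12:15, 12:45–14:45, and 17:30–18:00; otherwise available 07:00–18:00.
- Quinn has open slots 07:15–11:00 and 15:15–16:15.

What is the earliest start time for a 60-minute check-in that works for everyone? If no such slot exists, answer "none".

Sven free within 07:00–18:00: 07:00–10:45, 13:15–18:00.
Maya free within 07:00–18:00: 07:00–09:30, 09:45–10:15, 12:15–12:45, 14:45–17:30.
Sven ∩ Maya: 07:00–09:30, 09:45–10:15, 14:45–17:30.
Sven ∩ Maya ∩ Quinn: 07:15–09:30, 09:45–10:15, 15:15–16:15.
Windows ≥ 60 min: 07:15–09:30, 15:15–16:15.
Earliest such window starts at 07:15.

07:15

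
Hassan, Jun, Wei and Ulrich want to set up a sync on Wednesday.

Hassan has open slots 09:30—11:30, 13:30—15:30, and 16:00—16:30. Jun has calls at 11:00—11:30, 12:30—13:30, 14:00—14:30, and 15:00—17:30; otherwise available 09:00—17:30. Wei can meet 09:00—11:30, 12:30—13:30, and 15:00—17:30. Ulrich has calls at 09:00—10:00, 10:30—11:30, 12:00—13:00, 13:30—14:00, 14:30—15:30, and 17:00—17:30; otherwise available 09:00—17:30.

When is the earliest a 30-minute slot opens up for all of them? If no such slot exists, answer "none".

Jun free within 09:00–17:30: 09:00–11:00, 11:30–12:30, 13:30–14:00, 14:30–15:00.
Ulrich free within 09:00–17:30: 10:00–10:30, 11:30–12:00, 13:00–13:30, 14:00–14:30, 15:30–17:00.
Hassan ∩ Jun: 09:30–11:00, 13:30–14:00, 14:30–15:00.
Hassan ∩ Jun ∩ Wei: 09:30–11:00.
Hassan ∩ Jun ∩ Wei ∩ Ulrich: 10:00–10:30.
Windows ≥ 30 min: 10:00–10:30.
Earliest such window starts at 10:00.

10:00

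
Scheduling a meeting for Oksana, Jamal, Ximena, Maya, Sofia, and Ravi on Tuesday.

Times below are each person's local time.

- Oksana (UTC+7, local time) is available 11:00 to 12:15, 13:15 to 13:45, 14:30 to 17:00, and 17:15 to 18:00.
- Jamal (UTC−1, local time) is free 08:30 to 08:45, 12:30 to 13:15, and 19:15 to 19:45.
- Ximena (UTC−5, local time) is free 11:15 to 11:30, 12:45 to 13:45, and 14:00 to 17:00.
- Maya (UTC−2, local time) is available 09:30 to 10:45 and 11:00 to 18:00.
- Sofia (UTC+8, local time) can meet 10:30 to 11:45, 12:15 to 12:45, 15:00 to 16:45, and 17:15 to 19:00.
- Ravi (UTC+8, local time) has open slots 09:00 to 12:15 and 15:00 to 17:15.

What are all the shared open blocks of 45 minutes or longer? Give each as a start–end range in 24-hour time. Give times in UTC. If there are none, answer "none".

none

Oksana → UTC: 04:00–05:15, 06:15–06:45, 07:30–10:00, 10:15–11:00.
Jamal → UTC: 09:30–09:45, 13:30–14:15, 20:15–20:45.
Ximena → UTC: 16:15–16:30, 17:45–18:45, 19:00–22:00.
Maya → UTC: 11:30–12:45, 13:00–20:00.
Sofia → UTC: 02:30–03:45, 04:15–04:45, 07:00–08:45, 09:15–11:00.
Ravi → UTC: 01:00–04:15, 07:00–09:15.
Oksana ∩ Jamal: 09:30–09:45.
Oksana ∩ Jamal ∩ Ximena: (none).
Oksana ∩ Jamal ∩ Ximena ∩ Maya: (none).
Oksana ∩ Jamal ∩ Ximena ∩ Maya ∩ Sofia: (none).
Oksana ∩ Jamal ∩ Ximena ∩ Maya ∩ Sofia ∩ Ravi: (none).
Windows ≥ 45 min: (none).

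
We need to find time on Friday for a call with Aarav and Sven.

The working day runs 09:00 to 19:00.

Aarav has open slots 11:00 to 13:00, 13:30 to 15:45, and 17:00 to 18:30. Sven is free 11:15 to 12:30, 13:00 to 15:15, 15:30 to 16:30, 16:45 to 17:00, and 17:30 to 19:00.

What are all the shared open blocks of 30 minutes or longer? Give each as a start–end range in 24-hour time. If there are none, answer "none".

11:15–12:30, 13:30–15:15, 17:30–18:30

Aarav ∩ Sven: 11:15–12:30, 13:30–15:15, 15:30–15:45, 17:30–18:30.
Windows ≥ 30 min: 11:15–12:30, 13:30–15:15, 17:30–18:30.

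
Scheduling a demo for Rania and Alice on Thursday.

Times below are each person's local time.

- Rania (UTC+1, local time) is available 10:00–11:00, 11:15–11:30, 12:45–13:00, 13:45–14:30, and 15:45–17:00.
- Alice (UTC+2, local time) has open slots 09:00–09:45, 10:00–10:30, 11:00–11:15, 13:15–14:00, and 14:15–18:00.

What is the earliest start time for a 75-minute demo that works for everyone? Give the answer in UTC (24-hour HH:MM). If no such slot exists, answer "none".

14:45

Rania → UTC: 09:00–10:00, 10:15–10:30, 11:45–12:00, 12:45–13:30, 14:45–16:00.
Alice → UTC: 07:00–07:45, 08:00–08:30, 09:00–09:15, 11:15–12:00, 12:15–16:00.
Rania ∩ Alice: 09:00–09:15, 11:45–12:00, 12:45–13:30, 14:45–16:00.
Windows ≥ 75 min: 14:45–16:00.
Earliest such window starts at 14:45.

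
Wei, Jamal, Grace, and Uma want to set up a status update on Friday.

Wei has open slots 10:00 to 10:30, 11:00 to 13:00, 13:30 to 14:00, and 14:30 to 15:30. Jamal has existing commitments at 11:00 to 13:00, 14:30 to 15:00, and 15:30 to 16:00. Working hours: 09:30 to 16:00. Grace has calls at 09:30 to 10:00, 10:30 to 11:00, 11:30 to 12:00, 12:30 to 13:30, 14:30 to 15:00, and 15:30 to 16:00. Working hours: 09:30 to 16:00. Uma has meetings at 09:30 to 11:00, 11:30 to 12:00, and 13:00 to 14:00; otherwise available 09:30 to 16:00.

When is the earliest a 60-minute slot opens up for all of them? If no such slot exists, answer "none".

Jamal free within 09:30–16:00: 09:30–11:00, 13:00–14:30, 15:00–15:30.
Grace free within 09:30–16:00: 10:00–10:30, 11:00–11:30, 12:00–12:30, 13:30–14:30, 15:00–15:30.
Uma free within 09:30–16:00: 11:00–11:30, 12:00–13:00, 14:00–16:00.
Wei ∩ Jamal: 10:00–10:30, 13:30–14:00, 15:00–15:30.
Wei ∩ Jamal ∩ Grace: 10:00–10:30, 13:30–14:00, 15:00–15:30.
Wei ∩ Jamal ∩ Grace ∩ Uma: 15:00–15:30.
Windows ≥ 60 min: (none).

none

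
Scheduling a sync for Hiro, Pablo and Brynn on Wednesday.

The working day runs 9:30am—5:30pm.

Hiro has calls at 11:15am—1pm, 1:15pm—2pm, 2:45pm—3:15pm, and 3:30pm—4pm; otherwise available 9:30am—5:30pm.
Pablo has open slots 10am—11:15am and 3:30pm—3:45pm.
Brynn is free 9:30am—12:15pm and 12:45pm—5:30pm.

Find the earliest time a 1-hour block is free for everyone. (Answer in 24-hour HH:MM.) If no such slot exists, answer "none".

10:00

Hiro free within 09:30–17:30: 09:30–11:15, 13:00–13:15, 14:00–14:45, 15:15–15:30, 16:00–17:30.
Hiro ∩ Pablo: 10:00–11:15.
Hiro ∩ Pablo ∩ Brynn: 10:00–11:15.
Windows ≥ 60 min: 10:00–11:15.
Earliest such window starts at 10:00.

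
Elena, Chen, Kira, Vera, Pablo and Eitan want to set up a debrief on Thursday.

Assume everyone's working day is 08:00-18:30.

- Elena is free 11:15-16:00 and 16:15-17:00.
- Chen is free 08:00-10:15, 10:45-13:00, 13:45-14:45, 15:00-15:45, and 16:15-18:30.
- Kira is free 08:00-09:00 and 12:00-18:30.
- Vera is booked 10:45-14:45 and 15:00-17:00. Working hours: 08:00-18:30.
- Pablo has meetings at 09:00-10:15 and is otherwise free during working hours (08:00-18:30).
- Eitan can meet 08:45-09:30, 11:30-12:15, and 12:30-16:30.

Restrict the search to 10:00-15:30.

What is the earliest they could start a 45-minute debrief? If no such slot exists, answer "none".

none

Vera free within 08:00–18:30: 08:00–10:45, 14:45–15:00, 17:00–18:30.
Pablo free within 08:00–18:30: 08:00–09:00, 10:15–18:30.
Elena ∩ Chen: 11:15–13:00, 13:45–14:45, 15:00–15:45, 16:15–17:00.
Elena ∩ Chen ∩ Kira: 12:00–13:00, 13:45–14:45, 15:00–15:45, 16:15–17:00.
Elena ∩ Chen ∩ Kira ∩ Vera: (none).
Elena ∩ Chen ∩ Kira ∩ Vera ∩ Pablo: (none).
Elena ∩ Chen ∩ Kira ∩ Vera ∩ Pablo ∩ Eitan: (none).
Restricted to 10:00–15:30: (none).
Windows ≥ 45 min: (none).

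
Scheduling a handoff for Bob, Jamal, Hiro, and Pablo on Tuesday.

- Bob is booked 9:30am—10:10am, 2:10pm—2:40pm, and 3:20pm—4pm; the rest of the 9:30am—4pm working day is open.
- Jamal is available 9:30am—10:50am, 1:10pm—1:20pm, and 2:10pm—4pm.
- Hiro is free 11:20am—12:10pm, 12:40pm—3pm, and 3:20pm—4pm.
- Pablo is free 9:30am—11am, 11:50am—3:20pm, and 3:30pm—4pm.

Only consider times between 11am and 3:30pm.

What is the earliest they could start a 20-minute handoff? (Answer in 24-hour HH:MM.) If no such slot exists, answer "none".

14:40

Bob free within 09:30–16:00: 10:10–14:10, 14:40–15:20.
Bob ∩ Jamal: 10:10–10:50, 13:10–13:20, 14:40–15:20.
Bob ∩ Jamal ∩ Hiro: 13:10–13:20, 14:40–15:00.
Bob ∩ Jamal ∩ Hiro ∩ Pablo: 13:10–13:20, 14:40–15:00.
Restricted to 11:00–15:30: 13:10–13:20, 14:40–15:00.
Windows ≥ 20 min: 14:40–15:00.
Earliest such window starts at 14:40.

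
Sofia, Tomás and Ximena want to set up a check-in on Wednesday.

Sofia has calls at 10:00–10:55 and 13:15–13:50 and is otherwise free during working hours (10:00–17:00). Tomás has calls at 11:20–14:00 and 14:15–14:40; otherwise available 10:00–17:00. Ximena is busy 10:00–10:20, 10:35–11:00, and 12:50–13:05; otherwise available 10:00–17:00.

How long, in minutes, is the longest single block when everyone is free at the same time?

140 minutes

Sofia free within 10:00–17:00: 10:55–13:15, 13:50–17:00.
Tomás free within 10:00–17:00: 10:00–11:20, 14:00–14:15, 14:40–17:00.
Ximena free within 10:00–17:00: 10:20–10:35, 11:00–12:50, 13:05–17:00.
Sofia ∩ Tomás: 10:55–11:20, 14:00–14:15, 14:40–17:00.
Sofia ∩ Tomás ∩ Ximena: 11:00–11:20, 14:00–14:15, 14:40–17:00.
Common window lengths: 20, 15, 140 min; longest is 140.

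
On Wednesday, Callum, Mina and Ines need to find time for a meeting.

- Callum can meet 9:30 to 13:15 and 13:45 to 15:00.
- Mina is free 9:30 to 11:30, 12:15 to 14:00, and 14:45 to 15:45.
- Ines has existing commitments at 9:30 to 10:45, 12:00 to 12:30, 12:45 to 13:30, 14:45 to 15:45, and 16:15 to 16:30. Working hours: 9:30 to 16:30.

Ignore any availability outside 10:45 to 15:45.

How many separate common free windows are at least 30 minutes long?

Ines free within 09:30–16:30: 10:45–12:00, 12:30–12:45, 13:30–14:45, 15:45–16:15.
Callum ∩ Mina: 09:30–11:30, 12:15–13:15, 13:45–14:00, 14:45–15:00.
Callum ∩ Mina ∩ Ines: 10:45–11:30, 12:30–12:45, 13:45–14:00.
Restricted to 10:45–15:45: 10:45–11:30, 12:30–12:45, 13:45–14:00.
Windows ≥ 30 min: 10:45–11:30.
That's 1 window.

1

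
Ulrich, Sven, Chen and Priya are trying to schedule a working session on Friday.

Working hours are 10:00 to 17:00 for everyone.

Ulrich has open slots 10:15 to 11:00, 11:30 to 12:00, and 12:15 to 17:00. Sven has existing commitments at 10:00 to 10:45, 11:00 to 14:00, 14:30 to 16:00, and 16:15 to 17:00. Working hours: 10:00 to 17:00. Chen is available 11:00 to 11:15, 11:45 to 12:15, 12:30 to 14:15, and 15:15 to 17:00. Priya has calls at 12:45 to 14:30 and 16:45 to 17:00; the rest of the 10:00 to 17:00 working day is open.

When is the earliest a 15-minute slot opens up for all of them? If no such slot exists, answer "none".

16:00

Sven free within 10:00–17:00: 10:45–11:00, 14:00–14:30, 16:00–16:15.
Priya free within 10:00–17:00: 10:00–12:45, 14:30–16:45.
Ulrich ∩ Sven: 10:45–11:00, 14:00–14:30, 16:00–16:15.
Ulrich ∩ Sven ∩ Chen: 14:00–14:15, 16:00–16:15.
Ulrich ∩ Sven ∩ Chen ∩ Priya: 16:00–16:15.
Windows ≥ 15 min: 16:00–16:15.
Earliest such window starts at 16:00.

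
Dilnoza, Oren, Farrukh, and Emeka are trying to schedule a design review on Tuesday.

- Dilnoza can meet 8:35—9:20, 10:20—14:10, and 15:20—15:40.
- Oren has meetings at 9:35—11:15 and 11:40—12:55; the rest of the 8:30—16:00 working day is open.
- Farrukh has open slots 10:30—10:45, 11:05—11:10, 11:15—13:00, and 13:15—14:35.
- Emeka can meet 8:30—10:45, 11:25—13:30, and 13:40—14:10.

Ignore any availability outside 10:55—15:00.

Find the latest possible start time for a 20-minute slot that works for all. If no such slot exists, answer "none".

13:50

Oren free within 08:30–16:00: 08:30–09:35, 11:15–11:40, 12:55–16:00.
Dilnoza ∩ Oren: 08:35–09:20, 11:15–11:40, 12:55–14:10, 15:20–15:40.
Dilnoza ∩ Oren ∩ Farrukh: 11:15–11:40, 12:55–13:00, 13:15–14:10.
Dilnoza ∩ Oren ∩ Farrukh ∩ Emeka: 11:25–11:40, 12:55–13:00, 13:15–13:30, 13:40–14:10.
Restricted to 10:55–15:00: 11:25–11:40, 12:55–13:00, 13:15–13:30, 13:40–14:10.
Windows ≥ 20 min: 13:40–14:10.
Latest start in the last window 13:40–14:10 is 14:10 − 20 min = 13:50.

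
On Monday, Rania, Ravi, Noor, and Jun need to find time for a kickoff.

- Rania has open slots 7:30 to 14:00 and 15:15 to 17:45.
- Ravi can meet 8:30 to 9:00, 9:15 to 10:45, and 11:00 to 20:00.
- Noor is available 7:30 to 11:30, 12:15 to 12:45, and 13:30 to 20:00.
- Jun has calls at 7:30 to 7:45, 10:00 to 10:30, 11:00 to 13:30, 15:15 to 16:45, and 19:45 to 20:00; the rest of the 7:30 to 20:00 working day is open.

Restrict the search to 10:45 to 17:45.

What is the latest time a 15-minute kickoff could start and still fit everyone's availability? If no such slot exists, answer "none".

17:30

Jun free within 07:30–20:00: 07:45–10:00, 10:30–11:00, 13:30–15:15, 16:45–19:45.
Rania ∩ Ravi: 08:30–09:00, 09:15–10:45, 11:00–14:00, 15:15–17:45.
Rania ∩ Ravi ∩ Noor: 08:30–09:00, 09:15–10:45, 11:00–11:30, 12:15–12:45, 13:30–14:00, 15:15–17:45.
Rania ∩ Ravi ∩ Noor ∩ Jun: 08:30–09:00, 09:15–10:00, 10:30–10:45, 13:30–14:00, 16:45–17:45.
Restricted to 10:45–17:45: 13:30–14:00, 16:45–17:45.
Windows ≥ 15 min: 13:30–14:00, 16:45–17:45.
Latest start in the last window 16:45–17:45 is 17:45 − 15 min = 17:30.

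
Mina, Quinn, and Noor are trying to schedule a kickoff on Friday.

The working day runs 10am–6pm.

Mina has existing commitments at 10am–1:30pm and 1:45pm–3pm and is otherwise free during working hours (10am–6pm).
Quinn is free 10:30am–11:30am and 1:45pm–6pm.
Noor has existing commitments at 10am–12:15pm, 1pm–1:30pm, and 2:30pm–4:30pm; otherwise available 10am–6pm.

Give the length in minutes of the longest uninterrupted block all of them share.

90 minutes

Mina free within 10:00–18:00: 13:30–13:45, 15:00–18:00.
Noor free within 10:00–18:00: 12:15–13:00, 13:30–14:30, 16:30–18:00.
Mina ∩ Quinn: 15:00–18:00.
Mina ∩ Quinn ∩ Noor: 16:30–18:00.
Single common window of 90 minutes.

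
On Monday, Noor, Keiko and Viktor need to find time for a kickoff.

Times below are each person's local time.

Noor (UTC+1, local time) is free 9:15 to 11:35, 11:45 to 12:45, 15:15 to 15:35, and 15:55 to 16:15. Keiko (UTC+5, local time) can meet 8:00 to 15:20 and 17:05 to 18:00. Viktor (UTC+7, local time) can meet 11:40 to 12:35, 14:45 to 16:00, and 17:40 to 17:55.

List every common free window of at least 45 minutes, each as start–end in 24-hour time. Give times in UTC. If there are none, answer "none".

Noor → UTC: 08:15–10:35, 10:45–11:45, 14:15–14:35, 14:55–15:15.
Keiko → UTC: 03:00–10:20, 12:05–13:00.
Viktor → UTC: 04:40–05:35, 07:45–09:00, 10:40–10:55.
Noor ∩ Keiko: 08:15–10:20.
Noor ∩ Keiko ∩ Viktor: 08:15–09:00.
Windows ≥ 45 min: 08:15–09:00.

08:15–09:00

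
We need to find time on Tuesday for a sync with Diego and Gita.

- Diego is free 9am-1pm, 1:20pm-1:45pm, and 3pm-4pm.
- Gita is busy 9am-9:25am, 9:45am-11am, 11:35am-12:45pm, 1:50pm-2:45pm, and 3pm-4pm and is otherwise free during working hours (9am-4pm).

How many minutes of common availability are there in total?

Gita free within 09:00–16:00: 09:25–09:45, 11:00–11:35, 12:45–13:50, 14:45–15:00.
Diego ∩ Gita: 09:25–09:45, 11:00–11:35, 12:45–13:00, 13:20–13:45.
Total common minutes: 20 + 35 + 15 + 25 = 95.

95 minutes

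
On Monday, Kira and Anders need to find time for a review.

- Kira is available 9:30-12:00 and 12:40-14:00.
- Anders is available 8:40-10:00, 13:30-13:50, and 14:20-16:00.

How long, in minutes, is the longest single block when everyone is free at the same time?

30 minutes

Kira ∩ Anders: 09:30–10:00, 13:30–13:50.
Common window lengths: 30, 20 min; longest is 30.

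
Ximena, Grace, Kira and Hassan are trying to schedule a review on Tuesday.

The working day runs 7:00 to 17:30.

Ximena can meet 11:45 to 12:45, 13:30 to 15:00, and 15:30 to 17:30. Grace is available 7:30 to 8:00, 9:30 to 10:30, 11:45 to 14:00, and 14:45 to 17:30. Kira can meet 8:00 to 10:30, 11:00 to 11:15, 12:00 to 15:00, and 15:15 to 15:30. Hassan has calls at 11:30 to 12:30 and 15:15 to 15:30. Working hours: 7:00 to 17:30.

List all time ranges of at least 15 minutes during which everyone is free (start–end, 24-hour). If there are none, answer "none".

Hassan free within 07:00–17:30: 07:00–11:30, 12:30–15:15, 15:30–17:30.
Ximena ∩ Grace: 11:45–12:45, 13:30–14:00, 14:45–15:00, 15:30–17:30.
Ximena ∩ Grace ∩ Kira: 12:00–12:45, 13:30–14:00, 14:45–15:00.
Ximena ∩ Grace ∩ Kira ∩ Hassan: 12:30–12:45, 13:30–14:00, 14:45–15:00.
Windows ≥ 15 min: 12:30–12:45, 13:30–14:00, 14:45–15:00.

12:30–12:45, 13:30–14:00, 14:45–15:00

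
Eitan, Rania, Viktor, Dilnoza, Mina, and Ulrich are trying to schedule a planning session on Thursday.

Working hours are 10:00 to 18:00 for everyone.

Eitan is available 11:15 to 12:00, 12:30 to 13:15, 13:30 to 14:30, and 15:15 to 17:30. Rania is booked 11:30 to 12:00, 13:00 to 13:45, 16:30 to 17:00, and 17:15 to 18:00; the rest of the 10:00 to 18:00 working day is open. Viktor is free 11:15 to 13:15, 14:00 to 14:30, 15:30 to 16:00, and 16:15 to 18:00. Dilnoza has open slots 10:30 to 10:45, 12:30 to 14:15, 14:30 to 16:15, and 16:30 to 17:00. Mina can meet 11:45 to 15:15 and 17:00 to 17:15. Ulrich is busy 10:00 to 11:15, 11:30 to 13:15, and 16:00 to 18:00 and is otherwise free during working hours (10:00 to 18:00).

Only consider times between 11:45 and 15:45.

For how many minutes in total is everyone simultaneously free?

Rania free within 10:00–18:00: 10:00–11:30, 12:00–13:00, 13:45–16:30, 17:00–17:15.
Ulrich free within 10:00–18:00: 11:15–11:30, 13:15–16:00.
Eitan ∩ Rania: 11:15–11:30, 12:30–13:00, 13:45–14:30, 15:15–16:30, 17:00–17:15.
Eitan ∩ Rania ∩ Viktor: 11:15–11:30, 12:30–13:00, 14:00–14:30, 15:30–16:00, 16:15–16:30, 17:00–17:15.
Eitan ∩ Rania ∩ Viktor ∩ Dilnoza: 12:30–13:00, 14:00–14:15, 15:30–16:00.
Eitan ∩ Rania ∩ Viktor ∩ Dilnoza ∩ Mina: 12:30–13:00, 14:00–14:15.
Eitan ∩ Rania ∩ Viktor ∩ Dilnoza ∩ Mina ∩ Ulrich: 14:00–14:15.
Restricted to 11:45–15:45: 14:00–14:15.
Total common minutes: 15.

15 minutes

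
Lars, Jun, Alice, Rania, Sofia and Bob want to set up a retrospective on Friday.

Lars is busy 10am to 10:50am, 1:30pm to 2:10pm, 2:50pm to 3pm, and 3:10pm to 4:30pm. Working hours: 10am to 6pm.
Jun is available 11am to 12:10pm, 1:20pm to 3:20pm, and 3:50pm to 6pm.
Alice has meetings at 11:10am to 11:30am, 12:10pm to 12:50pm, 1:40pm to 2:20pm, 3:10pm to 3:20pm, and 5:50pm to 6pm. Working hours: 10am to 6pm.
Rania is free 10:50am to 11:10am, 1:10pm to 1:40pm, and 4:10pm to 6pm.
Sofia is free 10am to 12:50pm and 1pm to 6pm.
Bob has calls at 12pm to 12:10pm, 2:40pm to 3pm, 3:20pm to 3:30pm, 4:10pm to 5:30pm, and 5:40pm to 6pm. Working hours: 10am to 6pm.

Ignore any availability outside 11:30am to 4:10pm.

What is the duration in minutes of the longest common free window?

Lars free within 10:00–18:00: 10:50–13:30, 14:10–14:50, 15:00–15:10, 16:30–18:00.
Alice free within 10:00–18:00: 10:00–11:10, 11:30–12:10, 12:50–13:40, 14:20–15:10, 15:20–17:50.
Bob free within 10:00–18:00: 10:00–12:00, 12:10–14:40, 15:00–15:20, 15:30–16:10, 17:30–17:40.
Lars ∩ Jun: 11:00–12:10, 13:20–13:30, 14:10–14:50, 15:00–15:10, 16:30–18:00.
Lars ∩ Jun ∩ Alice: 11:00–11:10, 11:30–12:10, 13:20–13:30, 14:20–14:50, 15:00–15:10, 16:30–17:50.
Lars ∩ Jun ∩ Alice ∩ Rania: 11:00–11:10, 13:20–13:30, 16:30–17:50.
Lars ∩ Jun ∩ Alice ∩ Rania ∩ Sofia: 11:00–11:10, 13:20–13:30, 16:30–17:50.
Lars ∩ Jun ∩ Alice ∩ Rania ∩ Sofia ∩ Bob: 11:00–11:10, 13:20–13:30, 17:30–17:40.
Restricted to 11:30–16:10: 13:20–13:30.
Single common window of 10 minutes.

10 minutes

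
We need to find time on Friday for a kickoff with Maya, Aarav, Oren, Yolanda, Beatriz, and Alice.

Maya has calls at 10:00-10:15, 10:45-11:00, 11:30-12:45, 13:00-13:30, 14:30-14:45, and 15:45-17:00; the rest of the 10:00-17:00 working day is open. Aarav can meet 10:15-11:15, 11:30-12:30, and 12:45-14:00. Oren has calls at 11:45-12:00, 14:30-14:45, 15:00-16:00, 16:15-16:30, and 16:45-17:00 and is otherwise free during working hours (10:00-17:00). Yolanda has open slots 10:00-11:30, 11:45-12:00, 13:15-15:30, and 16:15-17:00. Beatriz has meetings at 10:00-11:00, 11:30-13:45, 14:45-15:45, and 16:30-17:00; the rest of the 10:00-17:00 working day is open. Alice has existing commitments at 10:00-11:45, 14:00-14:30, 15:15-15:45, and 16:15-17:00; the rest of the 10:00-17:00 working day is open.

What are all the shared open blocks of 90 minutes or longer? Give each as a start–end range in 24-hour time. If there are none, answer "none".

none

Maya free within 10:00–17:00: 10:15–10:45, 11:00–11:30, 12:45–13:00, 13:30–14:30, 14:45–15:45.
Oren free within 10:00–17:00: 10:00–11:45, 12:00–14:30, 14:45–15:00, 16:00–16:15, 16:30–16:45.
Beatriz free within 10:00–17:00: 11:00–11:30, 13:45–14:45, 15:45–16:30.
Alice free within 10:00–17:00: 11:45–14:00, 14:30–15:15, 15:45–16:15.
Maya ∩ Aarav: 10:15–10:45, 11:00–11:15, 12:45–13:00, 13:30–14:00.
Maya ∩ Aarav ∩ Oren: 10:15–10:45, 11:00–11:15, 12:45–13:00, 13:30–14:00.
Maya ∩ Aarav ∩ Oren ∩ Yolanda: 10:15–10:45, 11:00–11:15, 13:30–14:00.
Maya ∩ Aarav ∩ Oren ∩ Yolanda ∩ Beatriz: 11:00–11:15, 13:45–14:00.
Maya ∩ Aarav ∩ Oren ∩ Yolanda ∩ Beatriz ∩ Alice: 13:45–14:00.
Windows ≥ 90 min: (none).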